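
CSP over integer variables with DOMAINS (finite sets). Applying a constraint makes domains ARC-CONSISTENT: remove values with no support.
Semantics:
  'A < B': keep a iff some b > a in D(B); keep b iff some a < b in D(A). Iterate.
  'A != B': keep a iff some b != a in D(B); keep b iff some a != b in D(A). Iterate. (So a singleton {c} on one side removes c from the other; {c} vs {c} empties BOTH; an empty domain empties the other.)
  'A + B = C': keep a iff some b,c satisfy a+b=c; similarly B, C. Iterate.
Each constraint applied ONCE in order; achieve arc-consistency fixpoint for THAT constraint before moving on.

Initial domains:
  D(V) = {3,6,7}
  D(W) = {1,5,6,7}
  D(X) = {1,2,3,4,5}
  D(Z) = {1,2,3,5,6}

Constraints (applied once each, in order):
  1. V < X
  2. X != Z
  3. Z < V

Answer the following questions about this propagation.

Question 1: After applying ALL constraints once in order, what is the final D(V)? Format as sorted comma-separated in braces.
Answer: {3}

Derivation:
Constraint 1 (V < X) on D(V)={3,6,7} D(X)={1,2,3,4,5}: V {3,6,7}->{3}; X {1,2,3,4,5}->{4,5}
Constraint 2 (X != Z) on D(X)={4,5} D(Z)={1,2,3,5,6}: no change
Constraint 3 (Z < V) on D(Z)={1,2,3,5,6} D(V)={3}: Z {1,2,3,5,6}->{1,2}
So after all 3 constraints: D(V) = {3}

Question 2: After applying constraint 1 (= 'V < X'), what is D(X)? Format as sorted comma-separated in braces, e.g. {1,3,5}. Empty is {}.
Constraint 1 (V < X) on D(V)={3,6,7} D(X)={1,2,3,4,5}: V {3,6,7}->{3}; X {1,2,3,4,5}->{4,5}
So after constraint 1: D(X) = {4,5}

Answer: {4,5}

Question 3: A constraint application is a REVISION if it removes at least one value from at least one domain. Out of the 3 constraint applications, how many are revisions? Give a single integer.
Answer: 2

Derivation:
Constraint 1 (V < X) on D(V)={3,6,7} D(X)={1,2,3,4,5}: V {3,6,7}->{3}; X {1,2,3,4,5}->{4,5} => REVISION
Constraint 2 (X != Z) on D(X)={4,5} D(Z)={1,2,3,5,6}: no change => not a revision
Constraint 3 (Z < V) on D(Z)={1,2,3,5,6} D(V)={3}: Z {1,2,3,5,6}->{1,2} => REVISION
Total revisions = 2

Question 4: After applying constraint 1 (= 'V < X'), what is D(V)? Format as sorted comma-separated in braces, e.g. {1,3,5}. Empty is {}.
Constraint 1 (V < X) on D(V)={3,6,7} D(X)={1,2,3,4,5}: V {3,6,7}->{3}; X {1,2,3,4,5}->{4,5}
So after constraint 1: D(V) = {3}

Answer: {3}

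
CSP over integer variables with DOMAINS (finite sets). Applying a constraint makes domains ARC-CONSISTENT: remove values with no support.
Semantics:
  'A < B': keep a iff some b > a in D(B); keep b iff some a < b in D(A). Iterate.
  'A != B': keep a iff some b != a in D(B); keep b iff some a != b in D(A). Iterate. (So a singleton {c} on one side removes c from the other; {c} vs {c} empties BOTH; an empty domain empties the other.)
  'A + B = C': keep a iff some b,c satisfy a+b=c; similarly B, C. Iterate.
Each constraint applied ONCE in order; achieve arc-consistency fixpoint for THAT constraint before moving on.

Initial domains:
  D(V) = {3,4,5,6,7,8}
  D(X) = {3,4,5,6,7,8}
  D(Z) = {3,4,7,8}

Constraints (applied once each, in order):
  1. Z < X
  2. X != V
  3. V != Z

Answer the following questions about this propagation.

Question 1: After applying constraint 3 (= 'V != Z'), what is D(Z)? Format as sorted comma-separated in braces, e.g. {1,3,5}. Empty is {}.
Constraint 1 (Z < X) on D(Z)={3,4,7,8} D(X)={3,4,5,6,7,8}: Z {3,4,7,8}->{3,4,7}; X {3,4,5,6,7,8}->{4,5,6,7,8}
Constraint 2 (X != V) on D(X)={4,5,6,7,8} D(V)={3,4,5,6,7,8}: no change
Constraint 3 (V != Z) on D(V)={3,4,5,6,7,8} D(Z)={3,4,7}: no change
So after constraint 3: D(Z) = {3,4,7}

Answer: {3,4,7}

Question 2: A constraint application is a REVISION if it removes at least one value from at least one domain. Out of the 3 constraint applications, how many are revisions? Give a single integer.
Answer: 1

Derivation:
Constraint 1 (Z < X) on D(Z)={3,4,7,8} D(X)={3,4,5,6,7,8}: Z {3,4,7,8}->{3,4,7}; X {3,4,5,6,7,8}->{4,5,6,7,8} => REVISION
Constraint 2 (X != V) on D(X)={4,5,6,7,8} D(V)={3,4,5,6,7,8}: no change => not a revision
Constraint 3 (V != Z) on D(V)={3,4,5,6,7,8} D(Z)={3,4,7}: no change => not a revision
Total revisions = 1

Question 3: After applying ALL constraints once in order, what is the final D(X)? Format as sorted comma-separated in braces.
Answer: {4,5,6,7,8}

Derivation:
Constraint 1 (Z < X) on D(Z)={3,4,7,8} D(X)={3,4,5,6,7,8}: Z {3,4,7,8}->{3,4,7}; X {3,4,5,6,7,8}->{4,5,6,7,8}
Constraint 2 (X != V) on D(X)={4,5,6,7,8} D(V)={3,4,5,6,7,8}: no change
Constraint 3 (V != Z) on D(V)={3,4,5,6,7,8} D(Z)={3,4,7}: no change
So after all 3 constraints: D(X) = {4,5,6,7,8}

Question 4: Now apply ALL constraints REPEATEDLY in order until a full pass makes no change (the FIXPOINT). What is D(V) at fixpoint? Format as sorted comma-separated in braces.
Answer: {3,4,5,6,7,8}

Derivation:
pass 0 (initial): D(V)={3,4,5,6,7,8}
pass 1: X {3,4,5,6,7,8}->{4,5,6,7,8}; Z {3,4,7,8}->{3,4,7}
pass 2: no change
Fixpoint after 2 passes: D(V) = {3,4,5,6,7,8}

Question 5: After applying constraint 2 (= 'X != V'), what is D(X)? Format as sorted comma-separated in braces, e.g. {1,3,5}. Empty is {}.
Answer: {4,5,6,7,8}

Derivation:
Constraint 1 (Z < X) on D(Z)={3,4,7,8} D(X)={3,4,5,6,7,8}: Z {3,4,7,8}->{3,4,7}; X {3,4,5,6,7,8}->{4,5,6,7,8}
Constraint 2 (X != V) on D(X)={4,5,6,7,8} D(V)={3,4,5,6,7,8}: no change
So after constraint 2: D(X) = {4,5,6,7,8}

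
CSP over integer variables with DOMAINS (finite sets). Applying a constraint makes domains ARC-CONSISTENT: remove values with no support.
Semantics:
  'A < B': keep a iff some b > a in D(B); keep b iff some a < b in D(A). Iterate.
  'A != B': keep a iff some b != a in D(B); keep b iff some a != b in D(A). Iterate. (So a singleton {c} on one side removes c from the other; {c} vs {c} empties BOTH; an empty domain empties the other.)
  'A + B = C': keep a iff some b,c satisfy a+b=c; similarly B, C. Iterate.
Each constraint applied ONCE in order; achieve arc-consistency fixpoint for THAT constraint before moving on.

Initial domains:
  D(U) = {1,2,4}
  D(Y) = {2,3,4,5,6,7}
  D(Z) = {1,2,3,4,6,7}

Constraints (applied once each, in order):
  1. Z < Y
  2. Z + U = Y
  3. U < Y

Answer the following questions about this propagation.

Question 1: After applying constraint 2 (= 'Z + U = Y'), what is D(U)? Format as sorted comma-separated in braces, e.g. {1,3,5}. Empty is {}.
Answer: {1,2,4}

Derivation:
Constraint 1 (Z < Y) on D(Z)={1,2,3,4,6,7} D(Y)={2,3,4,5,6,7}: Z {1,2,3,4,6,7}->{1,2,3,4,6}
Constraint 2 (Z + U = Y) on D(Z)={1,2,3,4,6} D(U)={1,2,4} D(Y)={2,3,4,5,6,7}: no change
So after constraint 2: D(U) = {1,2,4}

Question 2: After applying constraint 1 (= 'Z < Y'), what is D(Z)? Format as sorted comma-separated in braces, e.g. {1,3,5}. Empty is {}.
Answer: {1,2,3,4,6}

Derivation:
Constraint 1 (Z < Y) on D(Z)={1,2,3,4,6,7} D(Y)={2,3,4,5,6,7}: Z {1,2,3,4,6,7}->{1,2,3,4,6}
So after constraint 1: D(Z) = {1,2,3,4,6}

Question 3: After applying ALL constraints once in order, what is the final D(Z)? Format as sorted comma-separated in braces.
Constraint 1 (Z < Y) on D(Z)={1,2,3,4,6,7} D(Y)={2,3,4,5,6,7}: Z {1,2,3,4,6,7}->{1,2,3,4,6}
Constraint 2 (Z + U = Y) on D(Z)={1,2,3,4,6} D(U)={1,2,4} D(Y)={2,3,4,5,6,7}: no change
Constraint 3 (U < Y) on D(U)={1,2,4} D(Y)={2,3,4,5,6,7}: no change
So after all 3 constraints: D(Z) = {1,2,3,4,6}

Answer: {1,2,3,4,6}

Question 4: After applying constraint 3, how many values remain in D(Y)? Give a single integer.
Constraint 1 (Z < Y) on D(Z)={1,2,3,4,6,7} D(Y)={2,3,4,5,6,7}: Z {1,2,3,4,6,7}->{1,2,3,4,6}
Constraint 2 (Z + U = Y) on D(Z)={1,2,3,4,6} D(U)={1,2,4} D(Y)={2,3,4,5,6,7}: no change
Constraint 3 (U < Y) on D(U)={1,2,4} D(Y)={2,3,4,5,6,7}: no change
So after constraint 3: D(Y)={2,3,4,5,6,7}, size = 6

Answer: 6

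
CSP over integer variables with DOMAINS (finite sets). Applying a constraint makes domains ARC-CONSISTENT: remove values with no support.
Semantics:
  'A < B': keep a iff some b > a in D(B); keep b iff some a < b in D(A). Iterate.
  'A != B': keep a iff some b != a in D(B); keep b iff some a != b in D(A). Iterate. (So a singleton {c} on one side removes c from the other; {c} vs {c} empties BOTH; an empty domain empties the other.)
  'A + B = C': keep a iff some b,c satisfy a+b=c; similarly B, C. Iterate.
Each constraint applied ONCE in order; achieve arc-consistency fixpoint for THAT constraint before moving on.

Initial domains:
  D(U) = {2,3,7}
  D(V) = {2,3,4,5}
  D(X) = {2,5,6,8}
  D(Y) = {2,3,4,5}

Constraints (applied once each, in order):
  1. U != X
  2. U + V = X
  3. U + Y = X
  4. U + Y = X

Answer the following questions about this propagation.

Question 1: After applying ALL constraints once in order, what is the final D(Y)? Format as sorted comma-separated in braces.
Answer: {2,3,4,5}

Derivation:
Constraint 1 (U != X) on D(U)={2,3,7} D(X)={2,5,6,8}: no change
Constraint 2 (U + V = X) on D(U)={2,3,7} D(V)={2,3,4,5} D(X)={2,5,6,8}: U {2,3,7}->{2,3}; X {2,5,6,8}->{5,6,8}
Constraint 3 (U + Y = X) on D(U)={2,3} D(Y)={2,3,4,5} D(X)={5,6,8}: no change
Constraint 4 (U + Y = X) on D(U)={2,3} D(Y)={2,3,4,5} D(X)={5,6,8}: no change
So after all 4 constraints: D(Y) = {2,3,4,5}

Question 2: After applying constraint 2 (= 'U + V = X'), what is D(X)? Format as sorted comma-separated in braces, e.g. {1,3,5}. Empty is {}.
Constraint 1 (U != X) on D(U)={2,3,7} D(X)={2,5,6,8}: no change
Constraint 2 (U + V = X) on D(U)={2,3,7} D(V)={2,3,4,5} D(X)={2,5,6,8}: U {2,3,7}->{2,3}; X {2,5,6,8}->{5,6,8}
So after constraint 2: D(X) = {5,6,8}

Answer: {5,6,8}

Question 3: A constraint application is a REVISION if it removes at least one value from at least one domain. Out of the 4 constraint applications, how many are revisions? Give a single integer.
Constraint 1 (U != X) on D(U)={2,3,7} D(X)={2,5,6,8}: no change => not a revision
Constraint 2 (U + V = X) on D(U)={2,3,7} D(V)={2,3,4,5} D(X)={2,5,6,8}: U {2,3,7}->{2,3}; X {2,5,6,8}->{5,6,8} => REVISION
Constraint 3 (U + Y = X) on D(U)={2,3} D(Y)={2,3,4,5} D(X)={5,6,8}: no change => not a revision
Constraint 4 (U + Y = X) on D(U)={2,3} D(Y)={2,3,4,5} D(X)={5,6,8}: no change => not a revision
Total revisions = 1

Answer: 1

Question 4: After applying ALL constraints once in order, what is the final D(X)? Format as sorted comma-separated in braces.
Constraint 1 (U != X) on D(U)={2,3,7} D(X)={2,5,6,8}: no change
Constraint 2 (U + V = X) on D(U)={2,3,7} D(V)={2,3,4,5} D(X)={2,5,6,8}: U {2,3,7}->{2,3}; X {2,5,6,8}->{5,6,8}
Constraint 3 (U + Y = X) on D(U)={2,3} D(Y)={2,3,4,5} D(X)={5,6,8}: no change
Constraint 4 (U + Y = X) on D(U)={2,3} D(Y)={2,3,4,5} D(X)={5,6,8}: no change
So after all 4 constraints: D(X) = {5,6,8}

Answer: {5,6,8}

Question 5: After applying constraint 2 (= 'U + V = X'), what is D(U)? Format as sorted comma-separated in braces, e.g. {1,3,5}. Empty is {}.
Answer: {2,3}

Derivation:
Constraint 1 (U != X) on D(U)={2,3,7} D(X)={2,5,6,8}: no change
Constraint 2 (U + V = X) on D(U)={2,3,7} D(V)={2,3,4,5} D(X)={2,5,6,8}: U {2,3,7}->{2,3}; X {2,5,6,8}->{5,6,8}
So after constraint 2: D(U) = {2,3}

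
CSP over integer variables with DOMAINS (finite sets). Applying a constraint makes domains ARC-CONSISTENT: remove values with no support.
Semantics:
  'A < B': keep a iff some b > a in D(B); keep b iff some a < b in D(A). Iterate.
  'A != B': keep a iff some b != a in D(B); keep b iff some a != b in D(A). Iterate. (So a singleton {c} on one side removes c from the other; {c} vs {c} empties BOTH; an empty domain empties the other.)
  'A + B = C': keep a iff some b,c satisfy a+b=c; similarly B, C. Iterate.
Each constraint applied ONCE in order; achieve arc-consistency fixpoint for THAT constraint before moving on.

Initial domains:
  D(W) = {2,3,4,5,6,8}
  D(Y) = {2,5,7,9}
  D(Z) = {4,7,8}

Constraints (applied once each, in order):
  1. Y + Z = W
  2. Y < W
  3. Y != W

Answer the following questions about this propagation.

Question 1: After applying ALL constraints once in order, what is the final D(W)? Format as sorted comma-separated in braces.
Constraint 1 (Y + Z = W) on D(Y)={2,5,7,9} D(Z)={4,7,8} D(W)={2,3,4,5,6,8}: Y {2,5,7,9}->{2}; Z {4,7,8}->{4}; W {2,3,4,5,6,8}->{6}
Constraint 2 (Y < W) on D(Y)={2} D(W)={6}: no change
Constraint 3 (Y != W) on D(Y)={2} D(W)={6}: no change
So after all 3 constraints: D(W) = {6}

Answer: {6}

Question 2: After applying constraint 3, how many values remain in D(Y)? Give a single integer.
Answer: 1

Derivation:
Constraint 1 (Y + Z = W) on D(Y)={2,5,7,9} D(Z)={4,7,8} D(W)={2,3,4,5,6,8}: Y {2,5,7,9}->{2}; Z {4,7,8}->{4}; W {2,3,4,5,6,8}->{6}
Constraint 2 (Y < W) on D(Y)={2} D(W)={6}: no change
Constraint 3 (Y != W) on D(Y)={2} D(W)={6}: no change
So after constraint 3: D(Y)={2}, size = 1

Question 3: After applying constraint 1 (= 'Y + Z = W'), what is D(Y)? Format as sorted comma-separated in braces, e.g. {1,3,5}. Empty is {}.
Answer: {2}

Derivation:
Constraint 1 (Y + Z = W) on D(Y)={2,5,7,9} D(Z)={4,7,8} D(W)={2,3,4,5,6,8}: Y {2,5,7,9}->{2}; Z {4,7,8}->{4}; W {2,3,4,5,6,8}->{6}
So after constraint 1: D(Y) = {2}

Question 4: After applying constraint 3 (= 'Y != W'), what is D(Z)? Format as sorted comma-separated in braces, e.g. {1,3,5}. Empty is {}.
Answer: {4}

Derivation:
Constraint 1 (Y + Z = W) on D(Y)={2,5,7,9} D(Z)={4,7,8} D(W)={2,3,4,5,6,8}: Y {2,5,7,9}->{2}; Z {4,7,8}->{4}; W {2,3,4,5,6,8}->{6}
Constraint 2 (Y < W) on D(Y)={2} D(W)={6}: no change
Constraint 3 (Y != W) on D(Y)={2} D(W)={6}: no change
So after constraint 3: D(Z) = {4}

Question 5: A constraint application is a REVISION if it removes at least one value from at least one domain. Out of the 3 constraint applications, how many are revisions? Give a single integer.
Answer: 1

Derivation:
Constraint 1 (Y + Z = W) on D(Y)={2,5,7,9} D(Z)={4,7,8} D(W)={2,3,4,5,6,8}: Y {2,5,7,9}->{2}; Z {4,7,8}->{4}; W {2,3,4,5,6,8}->{6} => REVISION
Constraint 2 (Y < W) on D(Y)={2} D(W)={6}: no change => not a revision
Constraint 3 (Y != W) on D(Y)={2} D(W)={6}: no change => not a revision
Total revisions = 1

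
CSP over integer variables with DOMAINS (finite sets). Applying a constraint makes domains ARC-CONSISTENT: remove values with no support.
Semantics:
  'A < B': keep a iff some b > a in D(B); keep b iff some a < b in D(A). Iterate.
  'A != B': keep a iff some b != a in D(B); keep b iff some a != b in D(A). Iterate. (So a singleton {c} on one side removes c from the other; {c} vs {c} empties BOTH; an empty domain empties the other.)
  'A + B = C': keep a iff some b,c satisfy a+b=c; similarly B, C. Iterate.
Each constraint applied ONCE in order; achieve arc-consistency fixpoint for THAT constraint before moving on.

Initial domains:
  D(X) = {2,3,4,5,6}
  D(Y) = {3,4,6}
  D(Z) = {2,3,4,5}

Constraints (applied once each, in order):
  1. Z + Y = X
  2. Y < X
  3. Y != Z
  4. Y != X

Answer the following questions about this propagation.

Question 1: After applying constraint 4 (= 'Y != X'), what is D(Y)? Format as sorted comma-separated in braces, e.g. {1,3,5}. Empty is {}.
Answer: {3,4}

Derivation:
Constraint 1 (Z + Y = X) on D(Z)={2,3,4,5} D(Y)={3,4,6} D(X)={2,3,4,5,6}: Z {2,3,4,5}->{2,3}; Y {3,4,6}->{3,4}; X {2,3,4,5,6}->{5,6}
Constraint 2 (Y < X) on D(Y)={3,4} D(X)={5,6}: no change
Constraint 3 (Y != Z) on D(Y)={3,4} D(Z)={2,3}: no change
Constraint 4 (Y != X) on D(Y)={3,4} D(X)={5,6}: no change
So after constraint 4: D(Y) = {3,4}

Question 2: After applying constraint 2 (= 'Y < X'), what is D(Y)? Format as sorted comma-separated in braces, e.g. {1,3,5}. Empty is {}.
Answer: {3,4}

Derivation:
Constraint 1 (Z + Y = X) on D(Z)={2,3,4,5} D(Y)={3,4,6} D(X)={2,3,4,5,6}: Z {2,3,4,5}->{2,3}; Y {3,4,6}->{3,4}; X {2,3,4,5,6}->{5,6}
Constraint 2 (Y < X) on D(Y)={3,4} D(X)={5,6}: no change
So after constraint 2: D(Y) = {3,4}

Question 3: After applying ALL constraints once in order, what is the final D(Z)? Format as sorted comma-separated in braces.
Constraint 1 (Z + Y = X) on D(Z)={2,3,4,5} D(Y)={3,4,6} D(X)={2,3,4,5,6}: Z {2,3,4,5}->{2,3}; Y {3,4,6}->{3,4}; X {2,3,4,5,6}->{5,6}
Constraint 2 (Y < X) on D(Y)={3,4} D(X)={5,6}: no change
Constraint 3 (Y != Z) on D(Y)={3,4} D(Z)={2,3}: no change
Constraint 4 (Y != X) on D(Y)={3,4} D(X)={5,6}: no change
So after all 4 constraints: D(Z) = {2,3}

Answer: {2,3}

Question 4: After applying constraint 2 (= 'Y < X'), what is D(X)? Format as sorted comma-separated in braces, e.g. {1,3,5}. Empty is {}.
Constraint 1 (Z + Y = X) on D(Z)={2,3,4,5} D(Y)={3,4,6} D(X)={2,3,4,5,6}: Z {2,3,4,5}->{2,3}; Y {3,4,6}->{3,4}; X {2,3,4,5,6}->{5,6}
Constraint 2 (Y < X) on D(Y)={3,4} D(X)={5,6}: no change
So after constraint 2: D(X) = {5,6}

Answer: {5,6}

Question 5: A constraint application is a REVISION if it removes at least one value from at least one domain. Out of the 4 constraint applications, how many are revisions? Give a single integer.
Answer: 1

Derivation:
Constraint 1 (Z + Y = X) on D(Z)={2,3,4,5} D(Y)={3,4,6} D(X)={2,3,4,5,6}: Z {2,3,4,5}->{2,3}; Y {3,4,6}->{3,4}; X {2,3,4,5,6}->{5,6} => REVISION
Constraint 2 (Y < X) on D(Y)={3,4} D(X)={5,6}: no change => not a revision
Constraint 3 (Y != Z) on D(Y)={3,4} D(Z)={2,3}: no change => not a revision
Constraint 4 (Y != X) on D(Y)={3,4} D(X)={5,6}: no change => not a revision
Total revisions = 1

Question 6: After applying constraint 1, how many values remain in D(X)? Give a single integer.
Constraint 1 (Z + Y = X) on D(Z)={2,3,4,5} D(Y)={3,4,6} D(X)={2,3,4,5,6}: Z {2,3,4,5}->{2,3}; Y {3,4,6}->{3,4}; X {2,3,4,5,6}->{5,6}
So after constraint 1: D(X)={5,6}, size = 2

Answer: 2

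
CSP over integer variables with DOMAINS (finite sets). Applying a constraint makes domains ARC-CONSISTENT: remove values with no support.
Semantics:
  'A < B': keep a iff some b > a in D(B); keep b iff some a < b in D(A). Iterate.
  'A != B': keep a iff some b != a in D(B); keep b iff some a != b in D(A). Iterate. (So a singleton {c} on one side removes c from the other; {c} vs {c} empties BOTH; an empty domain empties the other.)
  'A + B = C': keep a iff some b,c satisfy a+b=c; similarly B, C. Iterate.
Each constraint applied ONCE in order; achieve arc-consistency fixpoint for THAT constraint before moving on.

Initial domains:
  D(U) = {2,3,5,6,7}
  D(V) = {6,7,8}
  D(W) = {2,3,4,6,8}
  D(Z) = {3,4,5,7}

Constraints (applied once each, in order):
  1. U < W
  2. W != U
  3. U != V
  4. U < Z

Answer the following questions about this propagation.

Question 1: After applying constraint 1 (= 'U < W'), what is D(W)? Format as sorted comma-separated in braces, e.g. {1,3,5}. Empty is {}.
Answer: {3,4,6,8}

Derivation:
Constraint 1 (U < W) on D(U)={2,3,5,6,7} D(W)={2,3,4,6,8}: W {2,3,4,6,8}->{3,4,6,8}
So after constraint 1: D(W) = {3,4,6,8}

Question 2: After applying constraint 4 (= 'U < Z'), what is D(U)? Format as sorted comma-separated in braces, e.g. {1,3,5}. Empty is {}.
Answer: {2,3,5,6}

Derivation:
Constraint 1 (U < W) on D(U)={2,3,5,6,7} D(W)={2,3,4,6,8}: W {2,3,4,6,8}->{3,4,6,8}
Constraint 2 (W != U) on D(W)={3,4,6,8} D(U)={2,3,5,6,7}: no change
Constraint 3 (U != V) on D(U)={2,3,5,6,7} D(V)={6,7,8}: no change
Constraint 4 (U < Z) on D(U)={2,3,5,6,7} D(Z)={3,4,5,7}: U {2,3,5,6,7}->{2,3,5,6}
So after constraint 4: D(U) = {2,3,5,6}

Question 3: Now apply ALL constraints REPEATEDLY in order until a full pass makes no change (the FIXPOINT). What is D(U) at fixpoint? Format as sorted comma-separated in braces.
pass 0 (initial): D(U)={2,3,5,6,7}
pass 1: U {2,3,5,6,7}->{2,3,5,6}; W {2,3,4,6,8}->{3,4,6,8}
pass 2: no change
Fixpoint after 2 passes: D(U) = {2,3,5,6}

Answer: {2,3,5,6}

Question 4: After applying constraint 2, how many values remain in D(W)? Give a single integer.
Answer: 4

Derivation:
Constraint 1 (U < W) on D(U)={2,3,5,6,7} D(W)={2,3,4,6,8}: W {2,3,4,6,8}->{3,4,6,8}
Constraint 2 (W != U) on D(W)={3,4,6,8} D(U)={2,3,5,6,7}: no change
So after constraint 2: D(W)={3,4,6,8}, size = 4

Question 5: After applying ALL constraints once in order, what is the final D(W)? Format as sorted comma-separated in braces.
Answer: {3,4,6,8}

Derivation:
Constraint 1 (U < W) on D(U)={2,3,5,6,7} D(W)={2,3,4,6,8}: W {2,3,4,6,8}->{3,4,6,8}
Constraint 2 (W != U) on D(W)={3,4,6,8} D(U)={2,3,5,6,7}: no change
Constraint 3 (U != V) on D(U)={2,3,5,6,7} D(V)={6,7,8}: no change
Constraint 4 (U < Z) on D(U)={2,3,5,6,7} D(Z)={3,4,5,7}: U {2,3,5,6,7}->{2,3,5,6}
So after all 4 constraints: D(W) = {3,4,6,8}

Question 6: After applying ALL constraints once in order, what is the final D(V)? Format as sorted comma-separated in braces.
Constraint 1 (U < W) on D(U)={2,3,5,6,7} D(W)={2,3,4,6,8}: W {2,3,4,6,8}->{3,4,6,8}
Constraint 2 (W != U) on D(W)={3,4,6,8} D(U)={2,3,5,6,7}: no change
Constraint 3 (U != V) on D(U)={2,3,5,6,7} D(V)={6,7,8}: no change
Constraint 4 (U < Z) on D(U)={2,3,5,6,7} D(Z)={3,4,5,7}: U {2,3,5,6,7}->{2,3,5,6}
So after all 4 constraints: D(V) = {6,7,8}

Answer: {6,7,8}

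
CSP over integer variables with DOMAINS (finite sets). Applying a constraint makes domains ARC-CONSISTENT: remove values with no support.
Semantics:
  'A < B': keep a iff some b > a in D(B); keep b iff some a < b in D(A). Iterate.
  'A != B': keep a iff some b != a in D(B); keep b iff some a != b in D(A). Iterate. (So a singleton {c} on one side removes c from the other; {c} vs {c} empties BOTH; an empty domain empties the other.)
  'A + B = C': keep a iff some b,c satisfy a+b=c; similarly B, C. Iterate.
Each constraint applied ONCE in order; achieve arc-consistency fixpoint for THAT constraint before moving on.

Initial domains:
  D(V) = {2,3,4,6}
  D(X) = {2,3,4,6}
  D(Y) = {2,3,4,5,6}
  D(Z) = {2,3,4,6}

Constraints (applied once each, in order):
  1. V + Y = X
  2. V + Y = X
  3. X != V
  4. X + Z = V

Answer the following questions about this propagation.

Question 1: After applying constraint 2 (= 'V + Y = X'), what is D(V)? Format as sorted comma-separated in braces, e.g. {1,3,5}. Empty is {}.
Constraint 1 (V + Y = X) on D(V)={2,3,4,6} D(Y)={2,3,4,5,6} D(X)={2,3,4,6}: V {2,3,4,6}->{2,3,4}; Y {2,3,4,5,6}->{2,3,4}; X {2,3,4,6}->{4,6}
Constraint 2 (V + Y = X) on D(V)={2,3,4} D(Y)={2,3,4} D(X)={4,6}: no change
So after constraint 2: D(V) = {2,3,4}

Answer: {2,3,4}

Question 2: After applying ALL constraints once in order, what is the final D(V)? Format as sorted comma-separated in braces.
Constraint 1 (V + Y = X) on D(V)={2,3,4,6} D(Y)={2,3,4,5,6} D(X)={2,3,4,6}: V {2,3,4,6}->{2,3,4}; Y {2,3,4,5,6}->{2,3,4}; X {2,3,4,6}->{4,6}
Constraint 2 (V + Y = X) on D(V)={2,3,4} D(Y)={2,3,4} D(X)={4,6}: no change
Constraint 3 (X != V) on D(X)={4,6} D(V)={2,3,4}: no change
Constraint 4 (X + Z = V) on D(X)={4,6} D(Z)={2,3,4,6} D(V)={2,3,4}: X {4,6}->{}; Z {2,3,4,6}->{}; V {2,3,4}->{}
So after all 4 constraints: D(V) = {}

Answer: {}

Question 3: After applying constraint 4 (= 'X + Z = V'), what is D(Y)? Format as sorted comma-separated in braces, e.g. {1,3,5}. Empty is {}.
Constraint 1 (V + Y = X) on D(V)={2,3,4,6} D(Y)={2,3,4,5,6} D(X)={2,3,4,6}: V {2,3,4,6}->{2,3,4}; Y {2,3,4,5,6}->{2,3,4}; X {2,3,4,6}->{4,6}
Constraint 2 (V + Y = X) on D(V)={2,3,4} D(Y)={2,3,4} D(X)={4,6}: no change
Constraint 3 (X != V) on D(X)={4,6} D(V)={2,3,4}: no change
Constraint 4 (X + Z = V) on D(X)={4,6} D(Z)={2,3,4,6} D(V)={2,3,4}: X {4,6}->{}; Z {2,3,4,6}->{}; V {2,3,4}->{}
So after constraint 4: D(Y) = {2,3,4}

Answer: {2,3,4}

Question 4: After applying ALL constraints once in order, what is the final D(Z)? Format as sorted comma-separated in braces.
Constraint 1 (V + Y = X) on D(V)={2,3,4,6} D(Y)={2,3,4,5,6} D(X)={2,3,4,6}: V {2,3,4,6}->{2,3,4}; Y {2,3,4,5,6}->{2,3,4}; X {2,3,4,6}->{4,6}
Constraint 2 (V + Y = X) on D(V)={2,3,4} D(Y)={2,3,4} D(X)={4,6}: no change
Constraint 3 (X != V) on D(X)={4,6} D(V)={2,3,4}: no change
Constraint 4 (X + Z = V) on D(X)={4,6} D(Z)={2,3,4,6} D(V)={2,3,4}: X {4,6}->{}; Z {2,3,4,6}->{}; V {2,3,4}->{}
So after all 4 constraints: D(Z) = {}

Answer: {}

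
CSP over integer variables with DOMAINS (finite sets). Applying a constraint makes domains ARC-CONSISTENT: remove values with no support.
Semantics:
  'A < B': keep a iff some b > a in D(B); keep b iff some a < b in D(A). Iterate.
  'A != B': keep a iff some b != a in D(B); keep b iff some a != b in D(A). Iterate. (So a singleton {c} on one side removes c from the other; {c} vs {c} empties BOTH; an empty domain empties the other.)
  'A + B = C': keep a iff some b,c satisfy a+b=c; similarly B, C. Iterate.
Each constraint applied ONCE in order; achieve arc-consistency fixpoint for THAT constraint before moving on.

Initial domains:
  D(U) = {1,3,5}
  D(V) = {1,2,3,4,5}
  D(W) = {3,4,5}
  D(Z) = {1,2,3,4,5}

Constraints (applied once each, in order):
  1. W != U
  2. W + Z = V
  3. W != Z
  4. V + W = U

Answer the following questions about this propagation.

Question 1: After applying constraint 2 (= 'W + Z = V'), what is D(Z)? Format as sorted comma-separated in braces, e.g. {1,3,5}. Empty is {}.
Answer: {1,2}

Derivation:
Constraint 1 (W != U) on D(W)={3,4,5} D(U)={1,3,5}: no change
Constraint 2 (W + Z = V) on D(W)={3,4,5} D(Z)={1,2,3,4,5} D(V)={1,2,3,4,5}: W {3,4,5}->{3,4}; Z {1,2,3,4,5}->{1,2}; V {1,2,3,4,5}->{4,5}
So after constraint 2: D(Z) = {1,2}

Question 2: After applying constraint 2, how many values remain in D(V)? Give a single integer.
Answer: 2

Derivation:
Constraint 1 (W != U) on D(W)={3,4,5} D(U)={1,3,5}: no change
Constraint 2 (W + Z = V) on D(W)={3,4,5} D(Z)={1,2,3,4,5} D(V)={1,2,3,4,5}: W {3,4,5}->{3,4}; Z {1,2,3,4,5}->{1,2}; V {1,2,3,4,5}->{4,5}
So after constraint 2: D(V)={4,5}, size = 2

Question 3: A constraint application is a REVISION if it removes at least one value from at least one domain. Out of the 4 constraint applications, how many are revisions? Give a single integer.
Answer: 2

Derivation:
Constraint 1 (W != U) on D(W)={3,4,5} D(U)={1,3,5}: no change => not a revision
Constraint 2 (W + Z = V) on D(W)={3,4,5} D(Z)={1,2,3,4,5} D(V)={1,2,3,4,5}: W {3,4,5}->{3,4}; Z {1,2,3,4,5}->{1,2}; V {1,2,3,4,5}->{4,5} => REVISION
Constraint 3 (W != Z) on D(W)={3,4} D(Z)={1,2}: no change => not a revision
Constraint 4 (V + W = U) on D(V)={4,5} D(W)={3,4} D(U)={1,3,5}: V {4,5}->{}; W {3,4}->{}; U {1,3,5}->{} => REVISION
Total revisions = 2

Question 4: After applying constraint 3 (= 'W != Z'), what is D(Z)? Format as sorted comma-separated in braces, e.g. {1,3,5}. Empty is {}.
Answer: {1,2}

Derivation:
Constraint 1 (W != U) on D(W)={3,4,5} D(U)={1,3,5}: no change
Constraint 2 (W + Z = V) on D(W)={3,4,5} D(Z)={1,2,3,4,5} D(V)={1,2,3,4,5}: W {3,4,5}->{3,4}; Z {1,2,3,4,5}->{1,2}; V {1,2,3,4,5}->{4,5}
Constraint 3 (W != Z) on D(W)={3,4} D(Z)={1,2}: no change
So after constraint 3: D(Z) = {1,2}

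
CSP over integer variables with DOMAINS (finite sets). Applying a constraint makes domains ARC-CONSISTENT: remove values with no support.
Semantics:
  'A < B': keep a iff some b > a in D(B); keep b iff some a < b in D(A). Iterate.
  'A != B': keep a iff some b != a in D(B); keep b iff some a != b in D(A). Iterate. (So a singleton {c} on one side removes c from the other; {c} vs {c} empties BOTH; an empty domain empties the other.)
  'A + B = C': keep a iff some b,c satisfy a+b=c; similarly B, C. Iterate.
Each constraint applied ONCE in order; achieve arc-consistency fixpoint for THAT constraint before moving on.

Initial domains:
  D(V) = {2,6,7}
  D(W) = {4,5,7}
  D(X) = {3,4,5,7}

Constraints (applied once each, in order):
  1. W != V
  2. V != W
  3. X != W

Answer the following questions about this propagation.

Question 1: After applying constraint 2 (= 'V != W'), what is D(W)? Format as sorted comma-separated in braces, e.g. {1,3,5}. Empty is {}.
Constraint 1 (W != V) on D(W)={4,5,7} D(V)={2,6,7}: no change
Constraint 2 (V != W) on D(V)={2,6,7} D(W)={4,5,7}: no change
So after constraint 2: D(W) = {4,5,7}

Answer: {4,5,7}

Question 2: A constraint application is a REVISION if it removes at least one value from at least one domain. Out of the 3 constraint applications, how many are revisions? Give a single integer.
Answer: 0

Derivation:
Constraint 1 (W != V) on D(W)={4,5,7} D(V)={2,6,7}: no change => not a revision
Constraint 2 (V != W) on D(V)={2,6,7} D(W)={4,5,7}: no change => not a revision
Constraint 3 (X != W) on D(X)={3,4,5,7} D(W)={4,5,7}: no change => not a revision
Total revisions = 0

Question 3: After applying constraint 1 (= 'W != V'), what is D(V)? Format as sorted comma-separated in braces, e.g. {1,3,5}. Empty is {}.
Answer: {2,6,7}

Derivation:
Constraint 1 (W != V) on D(W)={4,5,7} D(V)={2,6,7}: no change
So after constraint 1: D(V) = {2,6,7}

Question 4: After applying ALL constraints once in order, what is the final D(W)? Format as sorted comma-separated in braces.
Answer: {4,5,7}

Derivation:
Constraint 1 (W != V) on D(W)={4,5,7} D(V)={2,6,7}: no change
Constraint 2 (V != W) on D(V)={2,6,7} D(W)={4,5,7}: no change
Constraint 3 (X != W) on D(X)={3,4,5,7} D(W)={4,5,7}: no change
So after all 3 constraints: D(W) = {4,5,7}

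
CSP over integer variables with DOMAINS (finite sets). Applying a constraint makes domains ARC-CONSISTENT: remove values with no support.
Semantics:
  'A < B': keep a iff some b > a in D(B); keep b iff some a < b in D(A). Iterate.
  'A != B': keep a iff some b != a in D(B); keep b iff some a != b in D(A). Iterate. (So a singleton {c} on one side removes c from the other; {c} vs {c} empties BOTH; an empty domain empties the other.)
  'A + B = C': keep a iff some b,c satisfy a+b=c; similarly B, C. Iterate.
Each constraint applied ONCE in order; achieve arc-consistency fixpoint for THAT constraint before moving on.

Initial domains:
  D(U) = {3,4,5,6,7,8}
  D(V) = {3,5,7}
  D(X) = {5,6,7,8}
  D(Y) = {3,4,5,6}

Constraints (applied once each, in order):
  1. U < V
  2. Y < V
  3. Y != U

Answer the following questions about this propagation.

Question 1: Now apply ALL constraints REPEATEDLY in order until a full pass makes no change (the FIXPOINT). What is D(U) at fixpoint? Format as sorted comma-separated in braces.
Answer: {3,4,5,6}

Derivation:
pass 0 (initial): D(U)={3,4,5,6,7,8}
pass 1: U {3,4,5,6,7,8}->{3,4,5,6}; V {3,5,7}->{5,7}
pass 2: no change
Fixpoint after 2 passes: D(U) = {3,4,5,6}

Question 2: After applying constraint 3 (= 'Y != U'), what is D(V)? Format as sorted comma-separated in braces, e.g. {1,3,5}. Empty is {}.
Answer: {5,7}

Derivation:
Constraint 1 (U < V) on D(U)={3,4,5,6,7,8} D(V)={3,5,7}: U {3,4,5,6,7,8}->{3,4,5,6}; V {3,5,7}->{5,7}
Constraint 2 (Y < V) on D(Y)={3,4,5,6} D(V)={5,7}: no change
Constraint 3 (Y != U) on D(Y)={3,4,5,6} D(U)={3,4,5,6}: no change
So after constraint 3: D(V) = {5,7}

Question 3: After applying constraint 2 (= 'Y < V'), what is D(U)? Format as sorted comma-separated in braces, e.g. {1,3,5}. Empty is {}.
Constraint 1 (U < V) on D(U)={3,4,5,6,7,8} D(V)={3,5,7}: U {3,4,5,6,7,8}->{3,4,5,6}; V {3,5,7}->{5,7}
Constraint 2 (Y < V) on D(Y)={3,4,5,6} D(V)={5,7}: no change
So after constraint 2: D(U) = {3,4,5,6}

Answer: {3,4,5,6}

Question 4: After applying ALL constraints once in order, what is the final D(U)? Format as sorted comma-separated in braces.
Answer: {3,4,5,6}

Derivation:
Constraint 1 (U < V) on D(U)={3,4,5,6,7,8} D(V)={3,5,7}: U {3,4,5,6,7,8}->{3,4,5,6}; V {3,5,7}->{5,7}
Constraint 2 (Y < V) on D(Y)={3,4,5,6} D(V)={5,7}: no change
Constraint 3 (Y != U) on D(Y)={3,4,5,6} D(U)={3,4,5,6}: no change
So after all 3 constraints: D(U) = {3,4,5,6}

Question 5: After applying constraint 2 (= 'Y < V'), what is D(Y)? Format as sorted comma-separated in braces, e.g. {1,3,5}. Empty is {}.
Constraint 1 (U < V) on D(U)={3,4,5,6,7,8} D(V)={3,5,7}: U {3,4,5,6,7,8}->{3,4,5,6}; V {3,5,7}->{5,7}
Constraint 2 (Y < V) on D(Y)={3,4,5,6} D(V)={5,7}: no change
So after constraint 2: D(Y) = {3,4,5,6}

Answer: {3,4,5,6}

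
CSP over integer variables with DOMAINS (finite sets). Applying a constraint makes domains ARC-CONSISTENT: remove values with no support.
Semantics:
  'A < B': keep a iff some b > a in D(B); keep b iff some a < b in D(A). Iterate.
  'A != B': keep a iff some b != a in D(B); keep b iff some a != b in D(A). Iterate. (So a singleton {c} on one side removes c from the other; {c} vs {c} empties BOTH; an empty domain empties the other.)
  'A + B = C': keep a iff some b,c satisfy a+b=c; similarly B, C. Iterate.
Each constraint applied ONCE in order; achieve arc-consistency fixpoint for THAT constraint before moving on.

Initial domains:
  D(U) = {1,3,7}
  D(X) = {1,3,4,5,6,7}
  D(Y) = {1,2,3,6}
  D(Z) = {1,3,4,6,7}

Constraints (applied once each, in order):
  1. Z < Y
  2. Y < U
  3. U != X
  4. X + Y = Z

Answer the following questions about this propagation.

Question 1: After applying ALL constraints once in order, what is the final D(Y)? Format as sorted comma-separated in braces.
Constraint 1 (Z < Y) on D(Z)={1,3,4,6,7} D(Y)={1,2,3,6}: Z {1,3,4,6,7}->{1,3,4}; Y {1,2,3,6}->{2,3,6}
Constraint 2 (Y < U) on D(Y)={2,3,6} D(U)={1,3,7}: U {1,3,7}->{3,7}
Constraint 3 (U != X) on D(U)={3,7} D(X)={1,3,4,5,6,7}: no change
Constraint 4 (X + Y = Z) on D(X)={1,3,4,5,6,7} D(Y)={2,3,6} D(Z)={1,3,4}: X {1,3,4,5,6,7}->{1}; Y {2,3,6}->{2,3}; Z {1,3,4}->{3,4}
So after all 4 constraints: D(Y) = {2,3}

Answer: {2,3}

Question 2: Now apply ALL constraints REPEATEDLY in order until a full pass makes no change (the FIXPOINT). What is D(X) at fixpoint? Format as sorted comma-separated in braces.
Answer: {}

Derivation:
pass 0 (initial): D(X)={1,3,4,5,6,7}
pass 1: U {1,3,7}->{3,7}; X {1,3,4,5,6,7}->{1}; Y {1,2,3,6}->{2,3}; Z {1,3,4,6,7}->{3,4}
pass 2: U {3,7}->{}; X {1}->{}; Y {2,3}->{}; Z {3,4}->{}
pass 3: no change
Fixpoint after 3 passes: D(X) = {}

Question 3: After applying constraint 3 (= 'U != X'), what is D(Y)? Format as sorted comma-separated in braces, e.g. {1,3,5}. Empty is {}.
Answer: {2,3,6}

Derivation:
Constraint 1 (Z < Y) on D(Z)={1,3,4,6,7} D(Y)={1,2,3,6}: Z {1,3,4,6,7}->{1,3,4}; Y {1,2,3,6}->{2,3,6}
Constraint 2 (Y < U) on D(Y)={2,3,6} D(U)={1,3,7}: U {1,3,7}->{3,7}
Constraint 3 (U != X) on D(U)={3,7} D(X)={1,3,4,5,6,7}: no change
So after constraint 3: D(Y) = {2,3,6}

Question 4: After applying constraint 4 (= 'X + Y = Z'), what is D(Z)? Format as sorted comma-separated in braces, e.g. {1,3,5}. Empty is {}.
Constraint 1 (Z < Y) on D(Z)={1,3,4,6,7} D(Y)={1,2,3,6}: Z {1,3,4,6,7}->{1,3,4}; Y {1,2,3,6}->{2,3,6}
Constraint 2 (Y < U) on D(Y)={2,3,6} D(U)={1,3,7}: U {1,3,7}->{3,7}
Constraint 3 (U != X) on D(U)={3,7} D(X)={1,3,4,5,6,7}: no change
Constraint 4 (X + Y = Z) on D(X)={1,3,4,5,6,7} D(Y)={2,3,6} D(Z)={1,3,4}: X {1,3,4,5,6,7}->{1}; Y {2,3,6}->{2,3}; Z {1,3,4}->{3,4}
So after constraint 4: D(Z) = {3,4}

Answer: {3,4}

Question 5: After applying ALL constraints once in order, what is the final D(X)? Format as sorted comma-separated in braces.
Constraint 1 (Z < Y) on D(Z)={1,3,4,6,7} D(Y)={1,2,3,6}: Z {1,3,4,6,7}->{1,3,4}; Y {1,2,3,6}->{2,3,6}
Constraint 2 (Y < U) on D(Y)={2,3,6} D(U)={1,3,7}: U {1,3,7}->{3,7}
Constraint 3 (U != X) on D(U)={3,7} D(X)={1,3,4,5,6,7}: no change
Constraint 4 (X + Y = Z) on D(X)={1,3,4,5,6,7} D(Y)={2,3,6} D(Z)={1,3,4}: X {1,3,4,5,6,7}->{1}; Y {2,3,6}->{2,3}; Z {1,3,4}->{3,4}
So after all 4 constraints: D(X) = {1}

Answer: {1}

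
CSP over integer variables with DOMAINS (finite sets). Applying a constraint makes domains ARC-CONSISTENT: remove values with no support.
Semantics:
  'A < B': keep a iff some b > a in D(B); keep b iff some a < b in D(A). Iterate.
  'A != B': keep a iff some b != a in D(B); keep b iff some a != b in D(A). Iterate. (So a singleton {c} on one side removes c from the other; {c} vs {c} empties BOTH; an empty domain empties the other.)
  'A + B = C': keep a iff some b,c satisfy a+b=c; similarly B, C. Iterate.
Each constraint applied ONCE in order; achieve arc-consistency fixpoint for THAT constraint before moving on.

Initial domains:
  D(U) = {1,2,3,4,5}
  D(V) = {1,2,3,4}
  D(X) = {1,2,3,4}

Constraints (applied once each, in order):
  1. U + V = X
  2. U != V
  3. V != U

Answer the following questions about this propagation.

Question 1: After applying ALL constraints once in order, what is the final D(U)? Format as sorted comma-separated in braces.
Answer: {1,2,3}

Derivation:
Constraint 1 (U + V = X) on D(U)={1,2,3,4,5} D(V)={1,2,3,4} D(X)={1,2,3,4}: U {1,2,3,4,5}->{1,2,3}; V {1,2,3,4}->{1,2,3}; X {1,2,3,4}->{2,3,4}
Constraint 2 (U != V) on D(U)={1,2,3} D(V)={1,2,3}: no change
Constraint 3 (V != U) on D(V)={1,2,3} D(U)={1,2,3}: no change
So after all 3 constraints: D(U) = {1,2,3}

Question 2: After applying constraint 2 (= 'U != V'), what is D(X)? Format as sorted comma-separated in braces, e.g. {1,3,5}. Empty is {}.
Answer: {2,3,4}

Derivation:
Constraint 1 (U + V = X) on D(U)={1,2,3,4,5} D(V)={1,2,3,4} D(X)={1,2,3,4}: U {1,2,3,4,5}->{1,2,3}; V {1,2,3,4}->{1,2,3}; X {1,2,3,4}->{2,3,4}
Constraint 2 (U != V) on D(U)={1,2,3} D(V)={1,2,3}: no change
So after constraint 2: D(X) = {2,3,4}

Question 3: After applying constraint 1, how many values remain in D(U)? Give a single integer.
Constraint 1 (U + V = X) on D(U)={1,2,3,4,5} D(V)={1,2,3,4} D(X)={1,2,3,4}: U {1,2,3,4,5}->{1,2,3}; V {1,2,3,4}->{1,2,3}; X {1,2,3,4}->{2,3,4}
So after constraint 1: D(U)={1,2,3}, size = 3

Answer: 3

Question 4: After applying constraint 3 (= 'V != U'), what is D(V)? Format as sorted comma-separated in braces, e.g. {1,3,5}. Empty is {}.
Constraint 1 (U + V = X) on D(U)={1,2,3,4,5} D(V)={1,2,3,4} D(X)={1,2,3,4}: U {1,2,3,4,5}->{1,2,3}; V {1,2,3,4}->{1,2,3}; X {1,2,3,4}->{2,3,4}
Constraint 2 (U != V) on D(U)={1,2,3} D(V)={1,2,3}: no change
Constraint 3 (V != U) on D(V)={1,2,3} D(U)={1,2,3}: no change
So after constraint 3: D(V) = {1,2,3}

Answer: {1,2,3}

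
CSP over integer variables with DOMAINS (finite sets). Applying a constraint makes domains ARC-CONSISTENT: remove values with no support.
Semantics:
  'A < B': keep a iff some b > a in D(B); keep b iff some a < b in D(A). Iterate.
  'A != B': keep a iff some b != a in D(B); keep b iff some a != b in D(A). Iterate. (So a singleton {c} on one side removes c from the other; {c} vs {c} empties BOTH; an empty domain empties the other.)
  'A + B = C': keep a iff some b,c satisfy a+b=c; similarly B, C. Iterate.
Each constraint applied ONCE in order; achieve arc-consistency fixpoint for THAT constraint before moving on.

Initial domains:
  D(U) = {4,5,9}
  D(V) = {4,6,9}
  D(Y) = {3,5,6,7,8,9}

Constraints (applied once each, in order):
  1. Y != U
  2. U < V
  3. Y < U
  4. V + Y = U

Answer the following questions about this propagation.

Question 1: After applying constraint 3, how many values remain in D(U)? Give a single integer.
Answer: 2

Derivation:
Constraint 1 (Y != U) on D(Y)={3,5,6,7,8,9} D(U)={4,5,9}: no change
Constraint 2 (U < V) on D(U)={4,5,9} D(V)={4,6,9}: U {4,5,9}->{4,5}; V {4,6,9}->{6,9}
Constraint 3 (Y < U) on D(Y)={3,5,6,7,8,9} D(U)={4,5}: Y {3,5,6,7,8,9}->{3}
So after constraint 3: D(U)={4,5}, size = 2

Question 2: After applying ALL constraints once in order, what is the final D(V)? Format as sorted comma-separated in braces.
Answer: {}

Derivation:
Constraint 1 (Y != U) on D(Y)={3,5,6,7,8,9} D(U)={4,5,9}: no change
Constraint 2 (U < V) on D(U)={4,5,9} D(V)={4,6,9}: U {4,5,9}->{4,5}; V {4,6,9}->{6,9}
Constraint 3 (Y < U) on D(Y)={3,5,6,7,8,9} D(U)={4,5}: Y {3,5,6,7,8,9}->{3}
Constraint 4 (V + Y = U) on D(V)={6,9} D(Y)={3} D(U)={4,5}: V {6,9}->{}; Y {3}->{}; U {4,5}->{}
So after all 4 constraints: D(V) = {}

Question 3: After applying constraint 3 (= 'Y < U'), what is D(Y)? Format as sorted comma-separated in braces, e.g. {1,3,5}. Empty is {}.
Answer: {3}

Derivation:
Constraint 1 (Y != U) on D(Y)={3,5,6,7,8,9} D(U)={4,5,9}: no change
Constraint 2 (U < V) on D(U)={4,5,9} D(V)={4,6,9}: U {4,5,9}->{4,5}; V {4,6,9}->{6,9}
Constraint 3 (Y < U) on D(Y)={3,5,6,7,8,9} D(U)={4,5}: Y {3,5,6,7,8,9}->{3}
So after constraint 3: D(Y) = {3}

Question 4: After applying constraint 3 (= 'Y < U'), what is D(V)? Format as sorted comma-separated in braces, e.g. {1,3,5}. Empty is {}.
Constraint 1 (Y != U) on D(Y)={3,5,6,7,8,9} D(U)={4,5,9}: no change
Constraint 2 (U < V) on D(U)={4,5,9} D(V)={4,6,9}: U {4,5,9}->{4,5}; V {4,6,9}->{6,9}
Constraint 3 (Y < U) on D(Y)={3,5,6,7,8,9} D(U)={4,5}: Y {3,5,6,7,8,9}->{3}
So after constraint 3: D(V) = {6,9}

Answer: {6,9}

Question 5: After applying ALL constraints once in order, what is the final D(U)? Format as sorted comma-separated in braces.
Constraint 1 (Y != U) on D(Y)={3,5,6,7,8,9} D(U)={4,5,9}: no change
Constraint 2 (U < V) on D(U)={4,5,9} D(V)={4,6,9}: U {4,5,9}->{4,5}; V {4,6,9}->{6,9}
Constraint 3 (Y < U) on D(Y)={3,5,6,7,8,9} D(U)={4,5}: Y {3,5,6,7,8,9}->{3}
Constraint 4 (V + Y = U) on D(V)={6,9} D(Y)={3} D(U)={4,5}: V {6,9}->{}; Y {3}->{}; U {4,5}->{}
So after all 4 constraints: D(U) = {}

Answer: {}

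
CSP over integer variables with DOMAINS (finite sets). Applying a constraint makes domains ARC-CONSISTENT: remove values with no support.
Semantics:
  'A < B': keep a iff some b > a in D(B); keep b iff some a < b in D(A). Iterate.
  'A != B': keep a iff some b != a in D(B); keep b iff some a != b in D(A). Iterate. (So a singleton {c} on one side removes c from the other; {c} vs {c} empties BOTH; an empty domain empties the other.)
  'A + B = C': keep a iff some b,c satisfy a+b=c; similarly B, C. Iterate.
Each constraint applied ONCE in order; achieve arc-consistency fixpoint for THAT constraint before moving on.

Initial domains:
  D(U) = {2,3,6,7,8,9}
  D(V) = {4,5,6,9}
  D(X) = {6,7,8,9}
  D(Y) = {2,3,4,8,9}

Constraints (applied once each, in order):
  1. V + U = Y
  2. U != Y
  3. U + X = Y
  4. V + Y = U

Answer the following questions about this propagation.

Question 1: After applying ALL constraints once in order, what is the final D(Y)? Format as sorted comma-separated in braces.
Answer: {}

Derivation:
Constraint 1 (V + U = Y) on D(V)={4,5,6,9} D(U)={2,3,6,7,8,9} D(Y)={2,3,4,8,9}: V {4,5,6,9}->{5,6}; U {2,3,6,7,8,9}->{2,3}; Y {2,3,4,8,9}->{8,9}
Constraint 2 (U != Y) on D(U)={2,3} D(Y)={8,9}: no change
Constraint 3 (U + X = Y) on D(U)={2,3} D(X)={6,7,8,9} D(Y)={8,9}: X {6,7,8,9}->{6,7}
Constraint 4 (V + Y = U) on D(V)={5,6} D(Y)={8,9} D(U)={2,3}: V {5,6}->{}; Y {8,9}->{}; U {2,3}->{}
So after all 4 constraints: D(Y) = {}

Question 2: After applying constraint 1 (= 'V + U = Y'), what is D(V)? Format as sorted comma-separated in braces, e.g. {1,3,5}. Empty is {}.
Answer: {5,6}

Derivation:
Constraint 1 (V + U = Y) on D(V)={4,5,6,9} D(U)={2,3,6,7,8,9} D(Y)={2,3,4,8,9}: V {4,5,6,9}->{5,6}; U {2,3,6,7,8,9}->{2,3}; Y {2,3,4,8,9}->{8,9}
So after constraint 1: D(V) = {5,6}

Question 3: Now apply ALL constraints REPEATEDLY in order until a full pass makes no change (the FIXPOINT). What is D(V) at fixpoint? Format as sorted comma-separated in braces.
Answer: {}

Derivation:
pass 0 (initial): D(V)={4,5,6,9}
pass 1: U {2,3,6,7,8,9}->{}; V {4,5,6,9}->{}; X {6,7,8,9}->{6,7}; Y {2,3,4,8,9}->{}
pass 2: X {6,7}->{}
pass 3: no change
Fixpoint after 3 passes: D(V) = {}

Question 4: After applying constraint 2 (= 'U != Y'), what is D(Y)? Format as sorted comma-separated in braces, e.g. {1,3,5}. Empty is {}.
Constraint 1 (V + U = Y) on D(V)={4,5,6,9} D(U)={2,3,6,7,8,9} D(Y)={2,3,4,8,9}: V {4,5,6,9}->{5,6}; U {2,3,6,7,8,9}->{2,3}; Y {2,3,4,8,9}->{8,9}
Constraint 2 (U != Y) on D(U)={2,3} D(Y)={8,9}: no change
So after constraint 2: D(Y) = {8,9}

Answer: {8,9}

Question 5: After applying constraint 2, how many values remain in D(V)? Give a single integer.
Answer: 2

Derivation:
Constraint 1 (V + U = Y) on D(V)={4,5,6,9} D(U)={2,3,6,7,8,9} D(Y)={2,3,4,8,9}: V {4,5,6,9}->{5,6}; U {2,3,6,7,8,9}->{2,3}; Y {2,3,4,8,9}->{8,9}
Constraint 2 (U != Y) on D(U)={2,3} D(Y)={8,9}: no change
So after constraint 2: D(V)={5,6}, size = 2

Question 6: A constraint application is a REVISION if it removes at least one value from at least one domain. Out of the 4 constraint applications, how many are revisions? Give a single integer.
Constraint 1 (V + U = Y) on D(V)={4,5,6,9} D(U)={2,3,6,7,8,9} D(Y)={2,3,4,8,9}: V {4,5,6,9}->{5,6}; U {2,3,6,7,8,9}->{2,3}; Y {2,3,4,8,9}->{8,9} => REVISION
Constraint 2 (U != Y) on D(U)={2,3} D(Y)={8,9}: no change => not a revision
Constraint 3 (U + X = Y) on D(U)={2,3} D(X)={6,7,8,9} D(Y)={8,9}: X {6,7,8,9}->{6,7} => REVISION
Constraint 4 (V + Y = U) on D(V)={5,6} D(Y)={8,9} D(U)={2,3}: V {5,6}->{}; Y {8,9}->{}; U {2,3}->{} => REVISION
Total revisions = 3

Answer: 3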